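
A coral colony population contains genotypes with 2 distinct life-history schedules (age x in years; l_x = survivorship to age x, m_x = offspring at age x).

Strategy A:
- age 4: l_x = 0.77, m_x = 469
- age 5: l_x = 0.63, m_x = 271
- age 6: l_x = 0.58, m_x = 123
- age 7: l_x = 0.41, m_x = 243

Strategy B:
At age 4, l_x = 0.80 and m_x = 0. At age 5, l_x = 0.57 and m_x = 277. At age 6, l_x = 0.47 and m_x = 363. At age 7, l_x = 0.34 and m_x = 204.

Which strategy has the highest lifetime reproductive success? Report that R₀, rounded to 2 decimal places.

Strategy A: R₀ = 0.77×469 + 0.63×271 + 0.58×123 + 0.41×243 = 702.8300
Strategy B: R₀ = 0.80×0 + 0.57×277 + 0.47×363 + 0.34×204 = 397.8600
Highest R₀: strategy A with 702.8300.

702.83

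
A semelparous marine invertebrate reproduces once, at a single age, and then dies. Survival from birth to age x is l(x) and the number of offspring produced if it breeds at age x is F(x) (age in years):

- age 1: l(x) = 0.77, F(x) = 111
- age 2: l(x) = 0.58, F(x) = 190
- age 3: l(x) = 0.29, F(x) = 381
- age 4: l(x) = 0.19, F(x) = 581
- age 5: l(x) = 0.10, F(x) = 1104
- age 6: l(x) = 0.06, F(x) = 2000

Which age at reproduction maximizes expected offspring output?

6

Expected offspring if breeding at age x = l(x) × F(x):
  age 1: 0.77 × 111 = 85.470
  age 2: 0.58 × 190 = 110.200
  age 3: 0.29 × 381 = 110.490
  age 4: 0.19 × 581 = 110.390
  age 5: 0.10 × 1104 = 110.400
  age 6: 0.06 × 2000 = 120.000
Maximum at age 6 (120.000).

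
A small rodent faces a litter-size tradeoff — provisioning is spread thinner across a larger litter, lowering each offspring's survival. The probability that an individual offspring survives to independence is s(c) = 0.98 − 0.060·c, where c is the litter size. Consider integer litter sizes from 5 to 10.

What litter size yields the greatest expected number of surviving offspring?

8

Expected surviving offspring = c × s(c):
  c=5: 5 × 0.680 = 3.400
  c=6: 6 × 0.620 = 3.720
  c=7: 7 × 0.560 = 3.920
  c=8: 8 × 0.500 = 4.000
  c=9: 9 × 0.440 = 3.960
  c=10: 10 × 0.380 = 3.800
Maximum at c = 8 (4.000 surviving offspring).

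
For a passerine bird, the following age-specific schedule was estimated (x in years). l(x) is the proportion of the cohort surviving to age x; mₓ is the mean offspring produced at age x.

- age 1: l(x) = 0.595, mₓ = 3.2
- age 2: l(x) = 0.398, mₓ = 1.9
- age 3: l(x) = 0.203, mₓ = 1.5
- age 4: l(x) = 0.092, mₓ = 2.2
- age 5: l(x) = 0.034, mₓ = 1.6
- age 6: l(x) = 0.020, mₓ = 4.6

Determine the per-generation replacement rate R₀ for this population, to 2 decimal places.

3.31

R₀ = Σ l(x) mₓ:
  age 1: 0.595 × 3.2 = 1.9040
  age 2: 0.398 × 1.9 = 0.7562
  age 3: 0.203 × 1.5 = 0.3045
  age 4: 0.092 × 2.2 = 0.2024
  age 5: 0.034 × 1.6 = 0.0544
  age 6: 0.020 × 4.6 = 0.0920
R₀ = 1.9040 + 0.7562 + 0.3045 + 0.2024 + 0.0544 + 0.0920 = 3.3135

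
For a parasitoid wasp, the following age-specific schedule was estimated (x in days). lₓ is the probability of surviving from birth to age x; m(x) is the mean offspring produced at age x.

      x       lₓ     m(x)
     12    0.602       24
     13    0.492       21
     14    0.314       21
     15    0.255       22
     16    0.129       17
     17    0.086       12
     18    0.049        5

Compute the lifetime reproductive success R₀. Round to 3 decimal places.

R₀ = Σ lₓ m(x):
  age 12: 0.602 × 24 = 14.4480
  age 13: 0.492 × 21 = 10.3320
  age 14: 0.314 × 21 = 6.5940
  age 15: 0.255 × 22 = 5.6100
  age 16: 0.129 × 17 = 2.1930
  age 17: 0.086 × 12 = 1.0320
  age 18: 0.049 × 5 = 0.2450
R₀ = 14.4480 + 10.3320 + 6.5940 + 5.6100 + 2.1930 + 1.0320 + 0.2450 = 40.4540

40.454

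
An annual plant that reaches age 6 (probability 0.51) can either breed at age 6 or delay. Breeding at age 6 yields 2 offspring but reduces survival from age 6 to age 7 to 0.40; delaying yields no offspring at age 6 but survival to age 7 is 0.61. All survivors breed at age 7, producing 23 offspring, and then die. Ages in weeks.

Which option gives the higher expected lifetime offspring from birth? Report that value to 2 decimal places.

breed at age 6: R₀ = 0.51 × (2 + 0.40 × 23) = 0.51 × 11.2000 = 5.7120
delay to age 7: R₀ = 0.51 × (0.61 × 23) = 0.51 × 14.0300 = 7.1553
Higher: delay to age 7 (7.1553).

7.16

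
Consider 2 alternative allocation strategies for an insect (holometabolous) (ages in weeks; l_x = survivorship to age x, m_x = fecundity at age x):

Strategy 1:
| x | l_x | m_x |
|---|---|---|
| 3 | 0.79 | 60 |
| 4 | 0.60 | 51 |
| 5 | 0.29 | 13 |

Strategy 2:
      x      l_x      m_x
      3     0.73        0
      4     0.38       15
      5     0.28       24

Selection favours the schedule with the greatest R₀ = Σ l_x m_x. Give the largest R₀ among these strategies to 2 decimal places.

Strategy 1: R₀ = 0.79×60 + 0.60×51 + 0.29×13 = 81.7700
Strategy 2: R₀ = 0.73×0 + 0.38×15 + 0.28×24 = 12.4200
Highest R₀: strategy 1 with 81.7700.

81.77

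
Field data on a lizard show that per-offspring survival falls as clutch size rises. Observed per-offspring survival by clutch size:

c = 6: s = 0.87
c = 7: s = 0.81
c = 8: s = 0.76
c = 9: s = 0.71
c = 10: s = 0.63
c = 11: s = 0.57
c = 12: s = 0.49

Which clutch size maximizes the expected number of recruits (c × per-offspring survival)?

Expected recruits = c × s(c):
  c=6: 6 × 0.87 = 5.220
  c=7: 7 × 0.81 = 5.670
  c=8: 8 × 0.76 = 6.080
  c=9: 9 × 0.71 = 6.390
  c=10: 10 × 0.63 = 6.300
  c=11: 11 × 0.57 = 6.270
  c=12: 12 × 0.49 = 5.880
Maximum at c = 9 (6.390 recruits).

9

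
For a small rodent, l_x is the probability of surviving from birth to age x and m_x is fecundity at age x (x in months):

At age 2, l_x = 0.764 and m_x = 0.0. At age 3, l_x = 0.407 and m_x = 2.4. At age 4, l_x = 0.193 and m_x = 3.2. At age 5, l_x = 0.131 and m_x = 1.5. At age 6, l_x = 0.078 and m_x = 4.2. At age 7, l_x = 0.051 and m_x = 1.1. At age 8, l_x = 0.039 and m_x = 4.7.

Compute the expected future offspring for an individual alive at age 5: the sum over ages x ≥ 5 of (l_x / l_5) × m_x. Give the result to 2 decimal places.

l_5 = 0.131. Conditional survival from age 5 to x is l_x / l_5.
  x=5: (0.131/0.131) × 1.5 = 1.5000
  x=6: (0.078/0.131) × 4.2 = 2.5008
  x=7: (0.051/0.131) × 1.1 = 0.4282
  x=8: (0.039/0.131) × 4.7 = 1.3992
Sum = 1.5000 + 2.5008 + 0.4282 + 1.3992 = 5.8282

5.83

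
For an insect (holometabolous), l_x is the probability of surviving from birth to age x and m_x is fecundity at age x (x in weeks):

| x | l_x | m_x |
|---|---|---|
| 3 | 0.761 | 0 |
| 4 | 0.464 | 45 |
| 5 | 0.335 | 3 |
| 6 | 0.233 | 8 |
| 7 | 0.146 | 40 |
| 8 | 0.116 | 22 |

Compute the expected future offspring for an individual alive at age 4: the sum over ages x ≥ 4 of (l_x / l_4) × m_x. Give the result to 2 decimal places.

69.27

l_4 = 0.464. Conditional survival from age 4 to x is l_x / l_4.
  x=4: (0.464/0.464) × 45 = 45.0000
  x=5: (0.335/0.464) × 3 = 2.1659
  x=6: (0.233/0.464) × 8 = 4.0172
  x=7: (0.146/0.464) × 40 = 12.5862
  x=8: (0.116/0.464) × 22 = 5.5000
Sum = 45.0000 + 2.1659 + 4.0172 + 12.5862 + 5.5000 = 69.2694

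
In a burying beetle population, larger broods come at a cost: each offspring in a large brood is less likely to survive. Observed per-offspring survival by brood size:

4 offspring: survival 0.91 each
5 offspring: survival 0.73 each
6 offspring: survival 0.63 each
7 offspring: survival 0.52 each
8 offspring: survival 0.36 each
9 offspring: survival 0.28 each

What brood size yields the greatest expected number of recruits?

Expected recruits = c × s(c):
  c=4: 4 × 0.91 = 3.640
  c=5: 5 × 0.73 = 3.650
  c=6: 6 × 0.63 = 3.780
  c=7: 7 × 0.52 = 3.640
  c=8: 8 × 0.36 = 2.880
  c=9: 9 × 0.28 = 2.520
Maximum at c = 6 (3.780 recruits).

6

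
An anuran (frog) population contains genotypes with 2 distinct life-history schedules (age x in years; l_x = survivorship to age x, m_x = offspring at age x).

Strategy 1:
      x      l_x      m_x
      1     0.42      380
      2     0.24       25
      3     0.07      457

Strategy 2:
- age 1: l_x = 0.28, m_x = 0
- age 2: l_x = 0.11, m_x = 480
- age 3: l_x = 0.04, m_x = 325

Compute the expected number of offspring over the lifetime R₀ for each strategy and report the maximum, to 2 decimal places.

197.59

Strategy 1: R₀ = 0.42×380 + 0.24×25 + 0.07×457 = 197.5900
Strategy 2: R₀ = 0.28×0 + 0.11×480 + 0.04×325 = 65.8000
Highest R₀: strategy 1 with 197.5900.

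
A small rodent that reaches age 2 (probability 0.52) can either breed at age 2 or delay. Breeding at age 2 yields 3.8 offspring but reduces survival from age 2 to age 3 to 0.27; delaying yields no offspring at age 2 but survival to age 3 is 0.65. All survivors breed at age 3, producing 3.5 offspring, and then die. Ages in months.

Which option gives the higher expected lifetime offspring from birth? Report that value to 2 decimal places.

breed at age 2: R₀ = 0.52 × (3.8 + 0.27 × 3.5) = 0.52 × 4.7450 = 2.4674
delay to age 3: R₀ = 0.52 × (0.65 × 3.5) = 0.52 × 2.2750 = 1.1830
Higher: breed at age 2 (2.4674).

2.47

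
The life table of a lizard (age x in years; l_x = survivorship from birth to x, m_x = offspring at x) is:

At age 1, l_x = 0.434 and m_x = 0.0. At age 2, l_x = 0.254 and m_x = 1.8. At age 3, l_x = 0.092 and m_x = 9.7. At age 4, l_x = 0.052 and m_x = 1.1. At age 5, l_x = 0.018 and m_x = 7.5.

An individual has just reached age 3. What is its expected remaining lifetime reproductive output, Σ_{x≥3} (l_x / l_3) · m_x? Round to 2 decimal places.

l_3 = 0.092. Conditional survival from age 3 to x is l_x / l_3.
  x=3: (0.092/0.092) × 9.7 = 9.7000
  x=4: (0.052/0.092) × 1.1 = 0.6217
  x=5: (0.018/0.092) × 7.5 = 1.4674
Sum = 9.7000 + 0.6217 + 1.4674 = 11.7891

11.79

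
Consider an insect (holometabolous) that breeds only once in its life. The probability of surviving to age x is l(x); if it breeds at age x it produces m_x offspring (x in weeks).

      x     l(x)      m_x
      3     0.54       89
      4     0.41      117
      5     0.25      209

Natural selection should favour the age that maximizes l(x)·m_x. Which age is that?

5

Expected offspring if breeding at age x = l(x) × m_x:
  age 3: 0.54 × 89 = 48.060
  age 4: 0.41 × 117 = 47.970
  age 5: 0.25 × 209 = 52.250
Maximum at age 5 (52.250).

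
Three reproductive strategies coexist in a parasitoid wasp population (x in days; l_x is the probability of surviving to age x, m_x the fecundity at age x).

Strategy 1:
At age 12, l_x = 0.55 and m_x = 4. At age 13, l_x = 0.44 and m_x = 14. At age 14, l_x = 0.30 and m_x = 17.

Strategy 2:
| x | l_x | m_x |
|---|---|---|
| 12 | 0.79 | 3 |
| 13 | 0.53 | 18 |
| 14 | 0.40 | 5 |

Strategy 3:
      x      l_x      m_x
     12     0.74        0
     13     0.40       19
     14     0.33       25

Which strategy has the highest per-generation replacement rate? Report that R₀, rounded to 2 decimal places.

15.85

Strategy 1: R₀ = 0.55×4 + 0.44×14 + 0.30×17 = 13.4600
Strategy 2: R₀ = 0.79×3 + 0.53×18 + 0.40×5 = 13.9100
Strategy 3: R₀ = 0.74×0 + 0.40×19 + 0.33×25 = 15.8500
Highest R₀: strategy 3 with 15.8500.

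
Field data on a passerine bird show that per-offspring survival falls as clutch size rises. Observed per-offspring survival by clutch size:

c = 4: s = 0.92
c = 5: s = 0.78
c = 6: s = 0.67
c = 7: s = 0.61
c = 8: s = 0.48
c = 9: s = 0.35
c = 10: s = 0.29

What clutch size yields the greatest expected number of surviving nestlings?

Expected surviving nestlings = c × s(c):
  c=4: 4 × 0.92 = 3.680
  c=5: 5 × 0.78 = 3.900
  c=6: 6 × 0.67 = 4.020
  c=7: 7 × 0.61 = 4.270
  c=8: 8 × 0.48 = 3.840
  c=9: 9 × 0.35 = 3.150
  c=10: 10 × 0.29 = 2.900
Maximum at c = 7 (4.270 surviving nestlings).

7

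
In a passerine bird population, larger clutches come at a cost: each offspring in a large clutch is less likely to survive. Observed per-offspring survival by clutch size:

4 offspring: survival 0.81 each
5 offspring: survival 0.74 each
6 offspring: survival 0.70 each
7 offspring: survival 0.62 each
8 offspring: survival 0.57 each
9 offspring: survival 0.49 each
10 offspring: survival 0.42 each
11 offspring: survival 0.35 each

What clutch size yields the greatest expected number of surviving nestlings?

Expected surviving nestlings = c × s(c):
  c=4: 4 × 0.81 = 3.240
  c=5: 5 × 0.74 = 3.700
  c=6: 6 × 0.70 = 4.200
  c=7: 7 × 0.62 = 4.340
  c=8: 8 × 0.57 = 4.560
  c=9: 9 × 0.49 = 4.410
  c=10: 10 × 0.42 = 4.200
  c=11: 11 × 0.35 = 3.850
Maximum at c = 8 (4.560 surviving nestlings).

8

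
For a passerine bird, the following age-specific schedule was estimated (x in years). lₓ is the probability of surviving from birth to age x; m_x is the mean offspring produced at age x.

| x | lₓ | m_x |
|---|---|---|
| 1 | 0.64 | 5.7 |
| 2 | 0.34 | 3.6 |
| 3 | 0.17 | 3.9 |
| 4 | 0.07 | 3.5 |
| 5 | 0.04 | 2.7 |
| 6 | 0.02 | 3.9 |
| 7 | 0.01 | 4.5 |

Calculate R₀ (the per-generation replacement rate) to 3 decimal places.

R₀ = Σ lₓ m_x:
  age 1: 0.64 × 5.7 = 3.6480
  age 2: 0.34 × 3.6 = 1.2240
  age 3: 0.17 × 3.9 = 0.6630
  age 4: 0.07 × 3.5 = 0.2450
  age 5: 0.04 × 2.7 = 0.1080
  age 6: 0.02 × 3.9 = 0.0780
  age 7: 0.01 × 4.5 = 0.0450
R₀ = 3.6480 + 1.2240 + 0.6630 + 0.2450 + 0.1080 + 0.0780 + 0.0450 = 6.0110

6.011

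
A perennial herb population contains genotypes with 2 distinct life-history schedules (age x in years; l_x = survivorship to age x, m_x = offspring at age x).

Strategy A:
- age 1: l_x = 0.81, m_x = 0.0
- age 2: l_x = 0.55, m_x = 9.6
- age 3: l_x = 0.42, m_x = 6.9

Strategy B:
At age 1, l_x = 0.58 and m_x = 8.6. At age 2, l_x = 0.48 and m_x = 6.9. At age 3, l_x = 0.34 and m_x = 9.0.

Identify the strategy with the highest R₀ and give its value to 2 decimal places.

Strategy A: R₀ = 0.81×0.0 + 0.55×9.6 + 0.42×6.9 = 8.1780
Strategy B: R₀ = 0.58×8.6 + 0.48×6.9 + 0.34×9.0 = 11.3600
Highest R₀: strategy B with 11.3600.

11.36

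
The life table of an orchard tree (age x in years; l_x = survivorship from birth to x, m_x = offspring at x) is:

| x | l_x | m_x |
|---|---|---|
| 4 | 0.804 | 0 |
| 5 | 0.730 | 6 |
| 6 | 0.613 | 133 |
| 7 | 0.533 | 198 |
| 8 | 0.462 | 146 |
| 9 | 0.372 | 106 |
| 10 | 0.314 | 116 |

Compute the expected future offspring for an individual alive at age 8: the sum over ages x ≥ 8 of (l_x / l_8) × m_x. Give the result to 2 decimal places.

310.19

l_8 = 0.462. Conditional survival from age 8 to x is l_x / l_8.
  x=8: (0.462/0.462) × 146 = 146.0000
  x=9: (0.372/0.462) × 106 = 85.3506
  x=10: (0.314/0.462) × 116 = 78.8398
Sum = 146.0000 + 85.3506 + 78.8398 = 310.1905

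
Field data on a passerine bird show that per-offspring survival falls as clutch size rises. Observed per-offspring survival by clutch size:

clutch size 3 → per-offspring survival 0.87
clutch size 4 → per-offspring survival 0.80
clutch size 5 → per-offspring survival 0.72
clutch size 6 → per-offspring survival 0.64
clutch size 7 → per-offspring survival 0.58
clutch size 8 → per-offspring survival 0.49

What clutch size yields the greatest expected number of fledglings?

Expected fledglings = c × s(c):
  c=3: 3 × 0.87 = 2.610
  c=4: 4 × 0.80 = 3.200
  c=5: 5 × 0.72 = 3.600
  c=6: 6 × 0.64 = 3.840
  c=7: 7 × 0.58 = 4.060
  c=8: 8 × 0.49 = 3.920
Maximum at c = 7 (4.060 fledglings).

7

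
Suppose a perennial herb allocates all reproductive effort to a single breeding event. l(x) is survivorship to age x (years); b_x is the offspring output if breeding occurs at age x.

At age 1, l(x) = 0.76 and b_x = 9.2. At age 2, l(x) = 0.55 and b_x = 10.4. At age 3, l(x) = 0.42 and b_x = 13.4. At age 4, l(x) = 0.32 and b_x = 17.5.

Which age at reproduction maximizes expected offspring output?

1

Expected offspring if breeding at age x = l(x) × b_x:
  age 1: 0.76 × 9.2 = 6.992
  age 2: 0.55 × 10.4 = 5.720
  age 3: 0.42 × 13.4 = 5.628
  age 4: 0.32 × 17.5 = 5.600
Maximum at age 1 (6.992).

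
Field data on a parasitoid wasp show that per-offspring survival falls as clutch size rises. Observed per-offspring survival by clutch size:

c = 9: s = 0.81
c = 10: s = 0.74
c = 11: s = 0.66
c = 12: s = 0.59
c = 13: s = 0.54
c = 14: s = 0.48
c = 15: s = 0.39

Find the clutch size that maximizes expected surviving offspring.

10

Expected surviving offspring = c × s(c):
  c=9: 9 × 0.81 = 7.290
  c=10: 10 × 0.74 = 7.400
  c=11: 11 × 0.66 = 7.260
  c=12: 12 × 0.59 = 7.080
  c=13: 13 × 0.54 = 7.020
  c=14: 14 × 0.48 = 6.720
  c=15: 15 × 0.39 = 5.850
Maximum at c = 10 (7.400 surviving offspring).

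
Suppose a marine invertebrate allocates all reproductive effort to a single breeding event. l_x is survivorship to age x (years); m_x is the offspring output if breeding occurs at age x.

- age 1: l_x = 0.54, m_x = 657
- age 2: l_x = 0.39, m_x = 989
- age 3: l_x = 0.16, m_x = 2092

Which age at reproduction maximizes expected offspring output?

2

Expected offspring if breeding at age x = l_x × m_x:
  age 1: 0.54 × 657 = 354.780
  age 2: 0.39 × 989 = 385.710
  age 3: 0.16 × 2092 = 334.720
Maximum at age 2 (385.710).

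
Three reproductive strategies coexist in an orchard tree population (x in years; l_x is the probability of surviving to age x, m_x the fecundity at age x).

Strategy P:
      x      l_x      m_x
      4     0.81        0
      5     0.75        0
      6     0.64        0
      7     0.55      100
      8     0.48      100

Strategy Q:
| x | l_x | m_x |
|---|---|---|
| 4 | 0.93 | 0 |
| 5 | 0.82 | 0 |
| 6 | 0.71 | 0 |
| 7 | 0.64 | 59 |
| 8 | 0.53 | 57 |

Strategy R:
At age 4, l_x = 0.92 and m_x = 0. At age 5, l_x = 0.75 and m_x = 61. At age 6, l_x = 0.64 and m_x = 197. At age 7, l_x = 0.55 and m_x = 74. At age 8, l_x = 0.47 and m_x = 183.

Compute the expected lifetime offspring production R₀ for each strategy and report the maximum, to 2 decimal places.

Strategy P: R₀ = 0.81×0 + 0.75×0 + 0.64×0 + 0.55×100 + 0.48×100 = 103.0000
Strategy Q: R₀ = 0.93×0 + 0.82×0 + 0.71×0 + 0.64×59 + 0.53×57 = 67.9700
Strategy R: R₀ = 0.92×0 + 0.75×61 + 0.64×197 + 0.55×74 + 0.47×183 = 298.5400
Highest R₀: strategy R with 298.5400.

298.54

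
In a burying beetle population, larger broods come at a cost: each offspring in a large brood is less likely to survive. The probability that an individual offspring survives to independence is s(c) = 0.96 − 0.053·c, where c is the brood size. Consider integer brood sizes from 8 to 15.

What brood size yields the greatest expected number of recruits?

9

Expected recruits = c × s(c):
  c=8: 8 × 0.536 = 4.288
  c=9: 9 × 0.483 = 4.347
  c=10: 10 × 0.430 = 4.300
  c=11: 11 × 0.377 = 4.147
  c=12: 12 × 0.324 = 3.888
  c=13: 13 × 0.271 = 3.523
  c=14: 14 × 0.218 = 3.052
  c=15: 15 × 0.165 = 2.475
Maximum at c = 9 (4.347 recruits).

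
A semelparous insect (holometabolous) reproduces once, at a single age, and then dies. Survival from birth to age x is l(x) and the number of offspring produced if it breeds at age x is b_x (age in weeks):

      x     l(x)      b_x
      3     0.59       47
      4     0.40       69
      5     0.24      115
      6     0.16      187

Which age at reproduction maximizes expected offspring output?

Expected offspring if breeding at age x = l(x) × b_x:
  age 3: 0.59 × 47 = 27.730
  age 4: 0.40 × 69 = 27.600
  age 5: 0.24 × 115 = 27.600
  age 6: 0.16 × 187 = 29.920
Maximum at age 6 (29.920).

6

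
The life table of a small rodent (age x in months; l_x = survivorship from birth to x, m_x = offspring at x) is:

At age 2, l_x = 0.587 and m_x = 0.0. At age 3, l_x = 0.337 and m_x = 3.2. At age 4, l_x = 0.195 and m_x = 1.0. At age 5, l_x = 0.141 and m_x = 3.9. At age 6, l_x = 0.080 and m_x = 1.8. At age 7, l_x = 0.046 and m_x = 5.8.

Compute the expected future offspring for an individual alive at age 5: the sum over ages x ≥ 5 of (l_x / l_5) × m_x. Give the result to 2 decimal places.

6.81

l_5 = 0.141. Conditional survival from age 5 to x is l_x / l_5.
  x=5: (0.141/0.141) × 3.9 = 3.9000
  x=6: (0.080/0.141) × 1.8 = 1.0213
  x=7: (0.046/0.141) × 5.8 = 1.8922
Sum = 3.9000 + 1.0213 + 1.8922 = 6.8135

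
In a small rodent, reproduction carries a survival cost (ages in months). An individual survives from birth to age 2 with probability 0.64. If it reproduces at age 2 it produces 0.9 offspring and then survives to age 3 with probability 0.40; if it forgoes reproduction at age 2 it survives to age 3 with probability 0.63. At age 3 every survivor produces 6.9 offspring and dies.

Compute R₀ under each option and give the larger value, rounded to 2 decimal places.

breed at age 2: R₀ = 0.64 × (0.9 + 0.40 × 6.9) = 0.64 × 3.6600 = 2.3424
delay to age 3: R₀ = 0.64 × (0.63 × 6.9) = 0.64 × 4.3470 = 2.7821
Higher: delay to age 3 (2.7821).

2.78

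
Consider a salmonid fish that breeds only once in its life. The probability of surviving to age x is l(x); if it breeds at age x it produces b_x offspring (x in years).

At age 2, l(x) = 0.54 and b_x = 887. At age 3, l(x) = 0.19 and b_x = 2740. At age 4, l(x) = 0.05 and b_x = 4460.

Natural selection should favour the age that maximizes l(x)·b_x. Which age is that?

3

Expected offspring if breeding at age x = l(x) × b_x:
  age 2: 0.54 × 887 = 478.980
  age 3: 0.19 × 2740 = 520.600
  age 4: 0.05 × 4460 = 223.000
Maximum at age 3 (520.600).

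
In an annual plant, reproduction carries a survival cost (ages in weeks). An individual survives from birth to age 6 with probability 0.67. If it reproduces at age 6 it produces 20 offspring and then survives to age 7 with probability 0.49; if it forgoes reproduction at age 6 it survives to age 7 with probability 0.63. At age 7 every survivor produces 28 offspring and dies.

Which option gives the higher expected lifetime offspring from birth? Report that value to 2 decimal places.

22.59

breed at age 6: R₀ = 0.67 × (20 + 0.49 × 28) = 0.67 × 33.7200 = 22.5924
delay to age 7: R₀ = 0.67 × (0.63 × 28) = 0.67 × 17.6400 = 11.8188
Higher: breed at age 6 (22.5924).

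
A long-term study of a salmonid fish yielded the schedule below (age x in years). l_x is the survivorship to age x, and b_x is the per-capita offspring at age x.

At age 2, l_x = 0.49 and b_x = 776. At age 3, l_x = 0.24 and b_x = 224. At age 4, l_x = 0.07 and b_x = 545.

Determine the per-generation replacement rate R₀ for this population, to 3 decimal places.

472.150

R₀ = Σ l_x b_x:
  age 2: 0.49 × 776 = 380.2400
  age 3: 0.24 × 224 = 53.7600
  age 4: 0.07 × 545 = 38.1500
R₀ = 380.2400 + 53.7600 + 38.1500 = 472.1500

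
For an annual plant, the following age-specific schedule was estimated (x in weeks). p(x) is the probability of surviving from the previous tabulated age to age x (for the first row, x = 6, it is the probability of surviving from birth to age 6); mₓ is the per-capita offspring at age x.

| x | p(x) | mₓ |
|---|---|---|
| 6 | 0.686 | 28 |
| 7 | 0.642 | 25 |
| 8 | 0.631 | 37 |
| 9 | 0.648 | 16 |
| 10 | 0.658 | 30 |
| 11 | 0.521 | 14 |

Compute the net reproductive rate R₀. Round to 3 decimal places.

47.801

Survivorship from birth: l_x = p_6·p_7·…·p_x.
  l_6 = 0.68600
  l_7 = 0.44041
  l_8 = 0.27790
  l_9 = 0.18008
  l_10 = 0.11849
  l_11 = 0.06173
R₀ = Σ l_x mₓ:
  age 6: 0.68600 × 28 = 19.2080
  age 7: 0.44041 × 25 = 11.0103
  age 8: 0.27790 × 37 = 10.2823
  age 9: 0.18008 × 16 = 2.8813
  age 10: 0.11849 × 30 = 3.5547
  age 11: 0.06173 × 14 = 0.8642
R₀ = 19.2080 + 11.0103 + 10.2823 + 2.8813 + 3.5547 + 0.8642 = 47.8008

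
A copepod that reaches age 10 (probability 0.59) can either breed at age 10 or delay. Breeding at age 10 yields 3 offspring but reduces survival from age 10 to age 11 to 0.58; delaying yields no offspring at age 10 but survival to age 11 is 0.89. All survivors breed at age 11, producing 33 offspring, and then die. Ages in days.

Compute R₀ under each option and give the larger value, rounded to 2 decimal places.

breed at age 10: R₀ = 0.59 × (3 + 0.58 × 33) = 0.59 × 22.1400 = 13.0626
delay to age 11: R₀ = 0.59 × (0.89 × 33) = 0.59 × 29.3700 = 17.3283
Higher: delay to age 11 (17.3283).

17.33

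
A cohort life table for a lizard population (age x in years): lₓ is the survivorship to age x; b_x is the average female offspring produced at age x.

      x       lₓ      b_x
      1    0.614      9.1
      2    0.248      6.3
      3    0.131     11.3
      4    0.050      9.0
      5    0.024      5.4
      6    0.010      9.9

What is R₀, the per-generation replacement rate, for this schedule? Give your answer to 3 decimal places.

R₀ = Σ lₓ b_x:
  age 1: 0.614 × 9.1 = 5.5874
  age 2: 0.248 × 6.3 = 1.5624
  age 3: 0.131 × 11.3 = 1.4803
  age 4: 0.050 × 9.0 = 0.4500
  age 5: 0.024 × 5.4 = 0.1296
  age 6: 0.010 × 9.9 = 0.0990
R₀ = 5.5874 + 1.5624 + 1.4803 + 0.4500 + 0.1296 + 0.0990 = 9.3087

9.309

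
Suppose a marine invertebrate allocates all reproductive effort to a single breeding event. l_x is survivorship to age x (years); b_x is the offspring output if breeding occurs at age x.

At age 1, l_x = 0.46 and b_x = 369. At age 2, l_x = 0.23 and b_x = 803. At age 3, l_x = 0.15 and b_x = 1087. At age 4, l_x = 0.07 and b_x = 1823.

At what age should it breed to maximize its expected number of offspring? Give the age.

Expected offspring if breeding at age x = l_x × b_x:
  age 1: 0.46 × 369 = 169.740
  age 2: 0.23 × 803 = 184.690
  age 3: 0.15 × 1087 = 163.050
  age 4: 0.07 × 1823 = 127.610
Maximum at age 2 (184.690).

2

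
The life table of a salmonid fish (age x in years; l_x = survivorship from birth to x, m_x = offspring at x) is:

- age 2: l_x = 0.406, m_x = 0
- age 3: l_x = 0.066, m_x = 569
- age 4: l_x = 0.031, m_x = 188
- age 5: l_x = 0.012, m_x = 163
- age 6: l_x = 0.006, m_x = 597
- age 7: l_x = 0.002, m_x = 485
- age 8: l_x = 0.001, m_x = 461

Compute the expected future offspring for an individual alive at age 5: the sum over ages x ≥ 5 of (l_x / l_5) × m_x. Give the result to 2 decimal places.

580.75

l_5 = 0.012. Conditional survival from age 5 to x is l_x / l_5.
  x=5: (0.012/0.012) × 163 = 163.0000
  x=6: (0.006/0.012) × 597 = 298.5000
  x=7: (0.002/0.012) × 485 = 80.8333
  x=8: (0.001/0.012) × 461 = 38.4167
Sum = 163.0000 + 298.5000 + 80.8333 + 38.4167 = 580.7500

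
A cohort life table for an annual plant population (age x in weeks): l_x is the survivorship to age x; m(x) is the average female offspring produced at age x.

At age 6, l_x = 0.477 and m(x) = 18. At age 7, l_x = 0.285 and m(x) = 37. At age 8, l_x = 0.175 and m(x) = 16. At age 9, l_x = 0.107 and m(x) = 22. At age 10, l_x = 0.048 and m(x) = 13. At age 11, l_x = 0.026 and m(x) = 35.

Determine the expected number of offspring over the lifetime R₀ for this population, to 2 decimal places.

25.82

R₀ = Σ l_x m(x):
  age 6: 0.477 × 18 = 8.5860
  age 7: 0.285 × 37 = 10.5450
  age 8: 0.175 × 16 = 2.8000
  age 9: 0.107 × 22 = 2.3540
  age 10: 0.048 × 13 = 0.6240
  age 11: 0.026 × 35 = 0.9100
R₀ = 8.5860 + 10.5450 + 2.8000 + 2.3540 + 0.6240 + 0.9100 = 25.8190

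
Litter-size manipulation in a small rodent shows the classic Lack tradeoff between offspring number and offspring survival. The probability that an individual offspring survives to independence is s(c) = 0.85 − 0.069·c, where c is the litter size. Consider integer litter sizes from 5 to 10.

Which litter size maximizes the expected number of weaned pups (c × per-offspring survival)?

Expected weaned pups = c × s(c):
  c=5: 5 × 0.505 = 2.525
  c=6: 6 × 0.436 = 2.616
  c=7: 7 × 0.367 = 2.569
  c=8: 8 × 0.298 = 2.384
  c=9: 9 × 0.229 = 2.061
  c=10: 10 × 0.160 = 1.600
Maximum at c = 6 (2.616 weaned pups).

6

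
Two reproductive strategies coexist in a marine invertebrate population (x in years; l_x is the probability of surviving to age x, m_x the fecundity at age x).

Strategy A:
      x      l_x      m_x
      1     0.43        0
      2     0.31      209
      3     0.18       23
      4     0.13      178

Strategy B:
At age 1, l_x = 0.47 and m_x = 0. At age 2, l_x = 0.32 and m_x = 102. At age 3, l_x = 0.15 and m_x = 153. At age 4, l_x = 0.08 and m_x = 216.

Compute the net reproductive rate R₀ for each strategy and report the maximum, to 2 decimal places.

Strategy A: R₀ = 0.43×0 + 0.31×209 + 0.18×23 + 0.13×178 = 92.0700
Strategy B: R₀ = 0.47×0 + 0.32×102 + 0.15×153 + 0.08×216 = 72.8700
Highest R₀: strategy A with 92.0700.

92.07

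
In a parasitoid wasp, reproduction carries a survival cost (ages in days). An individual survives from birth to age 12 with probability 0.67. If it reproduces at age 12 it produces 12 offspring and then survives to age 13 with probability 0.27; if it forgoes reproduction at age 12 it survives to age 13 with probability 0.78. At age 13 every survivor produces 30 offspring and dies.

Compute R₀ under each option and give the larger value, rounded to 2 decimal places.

breed at age 12: R₀ = 0.67 × (12 + 0.27 × 30) = 0.67 × 20.1000 = 13.4670
delay to age 13: R₀ = 0.67 × (0.78 × 30) = 0.67 × 23.4000 = 15.6780
Higher: delay to age 13 (15.6780).

15.68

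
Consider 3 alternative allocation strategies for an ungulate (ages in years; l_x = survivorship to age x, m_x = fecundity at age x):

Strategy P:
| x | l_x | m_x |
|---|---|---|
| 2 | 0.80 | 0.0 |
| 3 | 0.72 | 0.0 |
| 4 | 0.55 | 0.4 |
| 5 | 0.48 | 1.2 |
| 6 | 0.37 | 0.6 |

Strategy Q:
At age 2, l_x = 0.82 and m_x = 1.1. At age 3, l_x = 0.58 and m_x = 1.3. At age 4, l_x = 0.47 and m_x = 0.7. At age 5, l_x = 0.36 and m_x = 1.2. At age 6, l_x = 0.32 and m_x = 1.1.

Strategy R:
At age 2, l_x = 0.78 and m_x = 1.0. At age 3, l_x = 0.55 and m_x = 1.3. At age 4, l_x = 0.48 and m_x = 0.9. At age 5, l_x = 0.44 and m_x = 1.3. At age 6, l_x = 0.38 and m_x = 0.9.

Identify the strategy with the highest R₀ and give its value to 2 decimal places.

Strategy P: R₀ = 0.80×0.0 + 0.72×0.0 + 0.55×0.4 + 0.48×1.2 + 0.37×0.6 = 1.0180
Strategy Q: R₀ = 0.82×1.1 + 0.58×1.3 + 0.47×0.7 + 0.36×1.2 + 0.32×1.1 = 2.7690
Strategy R: R₀ = 0.78×1.0 + 0.55×1.3 + 0.48×0.9 + 0.44×1.3 + 0.38×0.9 = 2.8410
Highest R₀: strategy R with 2.8410.

2.84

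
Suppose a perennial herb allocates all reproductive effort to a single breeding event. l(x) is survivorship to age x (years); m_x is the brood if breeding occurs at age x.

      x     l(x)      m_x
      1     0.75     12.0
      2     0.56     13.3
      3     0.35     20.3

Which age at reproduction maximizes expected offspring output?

Expected offspring if breeding at age x = l(x) × m_x:
  age 1: 0.75 × 12.0 = 9.000
  age 2: 0.56 × 13.3 = 7.448
  age 3: 0.35 × 20.3 = 7.105
Maximum at age 1 (9.000).

1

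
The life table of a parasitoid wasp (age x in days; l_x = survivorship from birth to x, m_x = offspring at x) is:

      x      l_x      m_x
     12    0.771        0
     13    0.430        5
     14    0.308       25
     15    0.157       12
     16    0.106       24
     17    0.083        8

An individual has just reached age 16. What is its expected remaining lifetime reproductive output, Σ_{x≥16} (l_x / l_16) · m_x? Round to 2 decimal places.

30.26

l_16 = 0.106. Conditional survival from age 16 to x is l_x / l_16.
  x=16: (0.106/0.106) × 24 = 24.0000
  x=17: (0.083/0.106) × 8 = 6.2642
Sum = 24.0000 + 6.2642 = 30.2642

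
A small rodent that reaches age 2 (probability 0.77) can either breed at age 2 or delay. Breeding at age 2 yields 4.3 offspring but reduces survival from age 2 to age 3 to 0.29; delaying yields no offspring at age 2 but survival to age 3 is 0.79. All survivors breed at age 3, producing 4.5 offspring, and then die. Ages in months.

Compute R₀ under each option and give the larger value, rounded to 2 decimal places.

4.32

breed at age 2: R₀ = 0.77 × (4.3 + 0.29 × 4.5) = 0.77 × 5.6050 = 4.3159
delay to age 3: R₀ = 0.77 × (0.79 × 4.5) = 0.77 × 3.5550 = 2.7374
Higher: breed at age 2 (4.3159).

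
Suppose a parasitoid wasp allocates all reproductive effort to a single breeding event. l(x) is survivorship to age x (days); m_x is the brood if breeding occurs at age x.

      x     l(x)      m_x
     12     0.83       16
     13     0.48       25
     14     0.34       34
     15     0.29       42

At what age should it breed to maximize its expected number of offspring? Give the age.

12

Expected offspring if breeding at age x = l(x) × m_x:
  age 12: 0.83 × 16 = 13.280
  age 13: 0.48 × 25 = 12.000
  age 14: 0.34 × 34 = 11.560
  age 15: 0.29 × 42 = 12.180
Maximum at age 12 (13.280).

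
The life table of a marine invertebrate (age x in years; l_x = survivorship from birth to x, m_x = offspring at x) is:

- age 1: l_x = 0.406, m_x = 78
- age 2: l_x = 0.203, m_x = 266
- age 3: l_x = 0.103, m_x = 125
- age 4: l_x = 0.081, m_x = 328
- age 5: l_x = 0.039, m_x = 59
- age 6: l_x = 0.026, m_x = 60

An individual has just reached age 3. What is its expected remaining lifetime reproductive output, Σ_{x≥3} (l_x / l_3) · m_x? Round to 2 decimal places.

420.43

l_3 = 0.103. Conditional survival from age 3 to x is l_x / l_3.
  x=3: (0.103/0.103) × 125 = 125.0000
  x=4: (0.081/0.103) × 328 = 257.9417
  x=5: (0.039/0.103) × 59 = 22.3398
  x=6: (0.026/0.103) × 60 = 15.1456
Sum = 125.0000 + 257.9417 + 22.3398 + 15.1456 = 420.4272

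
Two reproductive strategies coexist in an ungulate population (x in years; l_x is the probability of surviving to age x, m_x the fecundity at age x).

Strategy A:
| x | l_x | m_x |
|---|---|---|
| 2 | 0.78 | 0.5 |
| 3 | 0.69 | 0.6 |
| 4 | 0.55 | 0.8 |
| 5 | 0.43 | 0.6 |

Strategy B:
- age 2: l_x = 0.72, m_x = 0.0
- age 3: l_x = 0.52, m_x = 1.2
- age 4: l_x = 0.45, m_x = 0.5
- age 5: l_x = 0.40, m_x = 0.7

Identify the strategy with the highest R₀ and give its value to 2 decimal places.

Strategy A: R₀ = 0.78×0.5 + 0.69×0.6 + 0.55×0.8 + 0.43×0.6 = 1.5020
Strategy B: R₀ = 0.72×0.0 + 0.52×1.2 + 0.45×0.5 + 0.40×0.7 = 1.1290
Highest R₀: strategy A with 1.5020.

1.50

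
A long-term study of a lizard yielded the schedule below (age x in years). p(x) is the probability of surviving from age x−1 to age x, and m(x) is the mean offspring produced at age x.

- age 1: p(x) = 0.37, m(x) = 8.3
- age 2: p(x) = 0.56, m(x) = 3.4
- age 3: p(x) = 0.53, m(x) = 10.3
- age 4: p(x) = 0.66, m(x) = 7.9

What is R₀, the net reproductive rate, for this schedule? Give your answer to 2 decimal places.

5.48

Survivorship from birth: l_x = p_1·p_2·…·p_x.
  l_1 = 0.37000
  l_2 = 0.20720
  l_3 = 0.10982
  l_4 = 0.07248
R₀ = Σ l_x m(x):
  age 1: 0.37000 × 8.3 = 3.0710
  age 2: 0.20720 × 3.4 = 0.7045
  age 3: 0.10982 × 10.3 = 1.1311
  age 4: 0.07248 × 7.9 = 0.5726
R₀ = 3.0710 + 0.7045 + 1.1311 + 0.5726 = 5.4792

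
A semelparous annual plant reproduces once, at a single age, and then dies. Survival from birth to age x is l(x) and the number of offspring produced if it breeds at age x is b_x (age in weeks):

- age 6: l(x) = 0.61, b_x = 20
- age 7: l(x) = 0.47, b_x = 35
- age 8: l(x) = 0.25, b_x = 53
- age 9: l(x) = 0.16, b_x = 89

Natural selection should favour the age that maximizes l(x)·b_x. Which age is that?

7

Expected offspring if breeding at age x = l(x) × b_x:
  age 6: 0.61 × 20 = 12.200
  age 7: 0.47 × 35 = 16.450
  age 8: 0.25 × 53 = 13.250
  age 9: 0.16 × 89 = 14.240
Maximum at age 7 (16.450).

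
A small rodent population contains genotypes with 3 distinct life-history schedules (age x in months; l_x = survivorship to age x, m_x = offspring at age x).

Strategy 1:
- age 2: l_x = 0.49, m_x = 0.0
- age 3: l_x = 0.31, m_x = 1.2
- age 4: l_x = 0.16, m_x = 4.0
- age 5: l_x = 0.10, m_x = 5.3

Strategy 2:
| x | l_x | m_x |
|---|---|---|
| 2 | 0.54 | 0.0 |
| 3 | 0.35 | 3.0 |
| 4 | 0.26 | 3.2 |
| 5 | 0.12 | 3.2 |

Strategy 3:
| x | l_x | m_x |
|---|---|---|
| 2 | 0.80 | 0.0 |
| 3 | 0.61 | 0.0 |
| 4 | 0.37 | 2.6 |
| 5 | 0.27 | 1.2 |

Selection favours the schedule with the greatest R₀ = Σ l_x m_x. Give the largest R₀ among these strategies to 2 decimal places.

2.27

Strategy 1: R₀ = 0.49×0.0 + 0.31×1.2 + 0.16×4.0 + 0.10×5.3 = 1.5420
Strategy 2: R₀ = 0.54×0.0 + 0.35×3.0 + 0.26×3.2 + 0.12×3.2 = 2.2660
Strategy 3: R₀ = 0.80×0.0 + 0.61×0.0 + 0.37×2.6 + 0.27×1.2 = 1.2860
Highest R₀: strategy 2 with 2.2660.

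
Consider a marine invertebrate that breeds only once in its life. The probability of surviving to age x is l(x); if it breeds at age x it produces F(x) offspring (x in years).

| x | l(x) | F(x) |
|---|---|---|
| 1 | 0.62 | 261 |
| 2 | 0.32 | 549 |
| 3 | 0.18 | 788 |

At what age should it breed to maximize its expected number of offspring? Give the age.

Expected offspring if breeding at age x = l(x) × F(x):
  age 1: 0.62 × 261 = 161.820
  age 2: 0.32 × 549 = 175.680
  age 3: 0.18 × 788 = 141.840
Maximum at age 2 (175.680).

2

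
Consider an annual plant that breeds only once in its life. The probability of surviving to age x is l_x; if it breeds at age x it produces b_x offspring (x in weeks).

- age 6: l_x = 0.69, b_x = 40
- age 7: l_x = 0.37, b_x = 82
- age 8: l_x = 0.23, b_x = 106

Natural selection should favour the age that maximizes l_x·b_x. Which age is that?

Expected offspring if breeding at age x = l_x × b_x:
  age 6: 0.69 × 40 = 27.600
  age 7: 0.37 × 82 = 30.340
  age 8: 0.23 × 106 = 24.380
Maximum at age 7 (30.340).

7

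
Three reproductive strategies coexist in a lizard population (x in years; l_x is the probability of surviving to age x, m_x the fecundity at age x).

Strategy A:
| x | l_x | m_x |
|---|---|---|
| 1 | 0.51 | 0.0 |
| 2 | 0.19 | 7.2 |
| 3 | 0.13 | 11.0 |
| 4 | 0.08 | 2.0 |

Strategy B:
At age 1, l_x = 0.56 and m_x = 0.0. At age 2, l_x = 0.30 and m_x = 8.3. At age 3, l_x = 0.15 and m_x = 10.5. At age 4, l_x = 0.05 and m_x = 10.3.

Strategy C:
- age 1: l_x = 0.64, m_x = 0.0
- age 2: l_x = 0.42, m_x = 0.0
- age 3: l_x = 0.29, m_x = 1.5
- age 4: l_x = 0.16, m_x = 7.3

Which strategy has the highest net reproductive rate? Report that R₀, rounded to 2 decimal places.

Strategy A: R₀ = 0.51×0.0 + 0.19×7.2 + 0.13×11.0 + 0.08×2.0 = 2.9580
Strategy B: R₀ = 0.56×0.0 + 0.30×8.3 + 0.15×10.5 + 0.05×10.3 = 4.5800
Strategy C: R₀ = 0.64×0.0 + 0.42×0.0 + 0.29×1.5 + 0.16×7.3 = 1.6030
Highest R₀: strategy B with 4.5800.

4.58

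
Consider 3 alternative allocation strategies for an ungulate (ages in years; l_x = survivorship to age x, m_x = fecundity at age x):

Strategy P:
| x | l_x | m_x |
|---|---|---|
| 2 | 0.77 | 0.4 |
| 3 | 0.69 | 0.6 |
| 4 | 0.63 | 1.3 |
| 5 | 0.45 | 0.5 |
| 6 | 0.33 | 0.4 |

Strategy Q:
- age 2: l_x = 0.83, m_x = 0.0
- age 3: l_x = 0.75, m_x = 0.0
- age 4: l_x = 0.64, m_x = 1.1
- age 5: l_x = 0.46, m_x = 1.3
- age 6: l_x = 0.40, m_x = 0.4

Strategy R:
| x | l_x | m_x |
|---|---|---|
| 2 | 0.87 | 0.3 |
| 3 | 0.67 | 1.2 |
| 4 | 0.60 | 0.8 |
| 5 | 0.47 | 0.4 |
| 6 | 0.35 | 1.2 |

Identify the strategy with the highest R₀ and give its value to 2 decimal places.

Strategy P: R₀ = 0.77×0.4 + 0.69×0.6 + 0.63×1.3 + 0.45×0.5 + 0.33×0.4 = 1.8980
Strategy Q: R₀ = 0.83×0.0 + 0.75×0.0 + 0.64×1.1 + 0.46×1.3 + 0.40×0.4 = 1.4620
Strategy R: R₀ = 0.87×0.3 + 0.67×1.2 + 0.60×0.8 + 0.47×0.4 + 0.35×1.2 = 2.1530
Highest R₀: strategy R with 2.1530.

2.15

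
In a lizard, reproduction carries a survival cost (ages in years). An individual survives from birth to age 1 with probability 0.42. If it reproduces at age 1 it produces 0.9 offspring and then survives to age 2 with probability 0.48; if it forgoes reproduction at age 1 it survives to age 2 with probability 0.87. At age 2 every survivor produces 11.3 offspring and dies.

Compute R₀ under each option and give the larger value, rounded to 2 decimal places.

4.13

breed at age 1: R₀ = 0.42 × (0.9 + 0.48 × 11.3) = 0.42 × 6.3240 = 2.6561
delay to age 2: R₀ = 0.42 × (0.87 × 11.3) = 0.42 × 9.8310 = 4.1290
Higher: delay to age 2 (4.1290).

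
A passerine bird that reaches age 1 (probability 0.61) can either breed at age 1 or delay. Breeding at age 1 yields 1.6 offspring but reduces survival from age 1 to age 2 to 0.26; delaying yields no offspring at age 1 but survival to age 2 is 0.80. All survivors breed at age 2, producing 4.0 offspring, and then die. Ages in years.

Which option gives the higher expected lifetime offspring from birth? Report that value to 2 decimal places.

1.95

breed at age 1: R₀ = 0.61 × (1.6 + 0.26 × 4.0) = 0.61 × 2.6400 = 1.6104
delay to age 2: R₀ = 0.61 × (0.80 × 4.0) = 0.61 × 3.2000 = 1.9520
Higher: delay to age 2 (1.9520).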